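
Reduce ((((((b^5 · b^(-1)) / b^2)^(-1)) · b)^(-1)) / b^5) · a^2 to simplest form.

a^2b^(-4)

((((((b^5 · b^(-1)) / b^2)^(-1)) · b)^(-1)) / b^5) · a^2
= ((((((b^5 · b^(-1)) / b^2)^(-1))^(-1)) · (b^(-1))) / b^5) · a^2    [power of a product]
= (((((b^5 · b^(-1)) / b^2)^1) · (b^(-1))) / b^5) · a^2    [power of a power]
= (((((b^5 · b^(-1))^1) / ((b^2)^1)) · (b^(-1))) / b^5) · a^2    [power of a quotient]
= ((((((b^5)^1) · ((b^(-1))^1)) / ((b^2)^1)) · (b^(-1))) / b^5) · a^2    [power of a product]
= ((((b^5 · ((b^(-1))^1)) / ((b^2)^1)) · (b^(-1))) / b^5) · a^2    [power of a power]
= ((((b^5 · b^(-1)) / ((b^2)^1)) · (b^(-1))) / b^5) · a^2    [power of a power]
= (((b^4 / ((b^2)^1)) · (b^(-1))) / b^5) · a^2    [product of powers]
= (((b^4 / b^2) · (b^(-1))) / b^5) · a^2    [power of a power]
= ((b^2 · (b^(-1))) / b^5) · a^2    [quotient of powers]
= (b / b^5) · a^2    [product of powers]
= b^(-4) · a^2    [quotient of powers]
= a^2b^(-4)    [rearrange]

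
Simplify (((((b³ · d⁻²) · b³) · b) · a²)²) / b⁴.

a⁴b¹⁰d⁻⁴

(((((b³ · d⁻²) · b³) · b) · a²)²) / b⁴
= (((((b³ · d⁻²) · b³) · b)²) · ((a²)²)) / b⁴    [power of a product]
= (((((b³ · d⁻²) · b³)²) · (b²)) · ((a²)²)) / b⁴    [power of a product]
= (((((b³ · d⁻²)²) · ((b³)²)) · (b²)) · ((a²)²)) / b⁴    [power of a product]
= ((((((b³)²) · ((d⁻²)²)) · ((b³)²)) · (b²)) · ((a²)²)) / b⁴    [power of a product]
= ((((b⁶ · ((d⁻²)²)) · ((b³)²)) · (b²)) · ((a²)²)) / b⁴    [power of a power]
= ((((b⁶ · d⁻⁴) · ((b³)²)) · (b²)) · ((a²)²)) / b⁴    [power of a power]
= ((((b⁶ · d⁻⁴) · b⁶) · (b²)) · ((a²)²)) / b⁴    [power of a power]
= ((((b⁶ · d⁻⁴) · b⁶) · b²) · a⁴) / b⁴    [power of a power]
= a⁴b¹⁰d⁻⁴    [quotient of powers; product of powers]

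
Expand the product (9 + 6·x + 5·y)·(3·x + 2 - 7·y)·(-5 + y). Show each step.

(9 + 6·x + 5·y)·(3·x + 2 - 7·y)·(-5 + y)
= (27·x + 18 - 63·y + 18·x² + 12·x - 42·x·y + 15·x·y + 10·y - 35·y²)·(-5 + y)    [distributive law]
= (39·x + 18 - 53·y + 18·x² - 27·x·y - 35·y²)·(-5 + y)    [combine like terms]
= -195·x + 39·x·y - 90 + 18·y + 265·y - 53·y² - 90·x² + 18·x²·y + 135·x·y - 27·x·y² + 175·y² - 35·y³    [distributive law]
= -195·x + 174·x·y - 90 + 283·y + 122·y² - 90·x² + 18·x²·y - 27·x·y² - 35·y³    [combine like terms]

-195·x + 174·x·y - 90 + 283·y + 122·y² - 90·x² + 18·x²·y - 27·x·y² - 35·y³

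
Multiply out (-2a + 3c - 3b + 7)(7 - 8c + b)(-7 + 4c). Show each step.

98a - 168ac + 64ac^2 + 14ab - 8abc + 441c + 28c^2 - 96c^3 - 245bc + 108bc^2 + 98b + 21b^2 - 12b^2c - 343

(-2a + 3c - 3b + 7)(7 - 8c + b)(-7 + 4c)
= (-14a + 16ac - 2ab + 21c - 24c^2 + 3bc - 21b + 24bc - 3b^2 + 49 - 56c + 7b)(-7 + 4c)    [distributive law]
= (-14a + 16ac - 2ab - 35c - 24c^2 + 27bc - 14b - 3b^2 + 49)(-7 + 4c)    [combine like terms]
= 98a - 56ac - 112ac + 64ac^2 + 14ab - 8abc + 245c - 140c^2 + 168c^2 - 96c^3 - 189bc + 108bc^2 + 98b - 56bc + 21b^2 - 12b^2c - 343 + 196c    [distributive law]
= 98a - 168ac + 64ac^2 + 14ab - 8abc + 441c + 28c^2 - 96c^3 - 245bc + 108bc^2 + 98b + 21b^2 - 12b^2c - 343    [combine like terms]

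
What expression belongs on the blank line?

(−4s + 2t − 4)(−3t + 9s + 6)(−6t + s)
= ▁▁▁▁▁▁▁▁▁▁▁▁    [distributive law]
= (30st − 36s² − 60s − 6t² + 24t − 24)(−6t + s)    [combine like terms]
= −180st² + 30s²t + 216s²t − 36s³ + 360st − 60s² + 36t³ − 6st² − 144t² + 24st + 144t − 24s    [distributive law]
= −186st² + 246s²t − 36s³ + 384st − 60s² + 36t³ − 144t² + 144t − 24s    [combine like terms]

After distributive law, the bracketed line is:

(12st − 36s² − 24s − 6t² + 18st + 12t + 12t − 36s − 24)(−6t + s)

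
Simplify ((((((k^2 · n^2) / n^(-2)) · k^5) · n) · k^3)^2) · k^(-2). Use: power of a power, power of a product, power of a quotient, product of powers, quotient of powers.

k^18n^10

((((((k^2 · n^2) / n^(-2)) · k^5) · n) · k^3)^2) · k^(-2)
= ((((((k^2 · n^2) / n^(-2)) · k^5) · n)^2) · ((k^3)^2)) · k^(-2)    [power of a product]
= ((((((k^2 · n^2) / n^(-2)) · k^5)^2) · (n^2)) · ((k^3)^2)) · k^(-2)    [power of a product]
= ((((((k^2 · n^2) / n^(-2))^2) · ((k^5)^2)) · (n^2)) · ((k^3)^2)) · k^(-2)    [power of a product]
= ((((((k^2 · n^2)^2) / ((n^(-2))^2)) · ((k^5)^2)) · (n^2)) · ((k^3)^2)) · k^(-2)    [power of a quotient]
= (((((((k^2)^2) · ((n^2)^2)) / ((n^(-2))^2)) · ((k^5)^2)) · (n^2)) · ((k^3)^2)) · k^(-2)    [power of a product]
= (((((k^4 · ((n^2)^2)) / ((n^(-2))^2)) · ((k^5)^2)) · (n^2)) · ((k^3)^2)) · k^(-2)    [power of a power]
= (((((k^4 · n^4) / ((n^(-2))^2)) · ((k^5)^2)) · (n^2)) · ((k^3)^2)) · k^(-2)    [power of a power]
= (((((k^4 · n^4) / n^(-4)) · ((k^5)^2)) · (n^2)) · ((k^3)^2)) · k^(-2)    [power of a power]
= (((((k^4 · n^4) / n^(-4)) · k^10) · (n^2)) · ((k^3)^2)) · k^(-2)    [power of a power]
= (((((k^4 · n^4) / n^(-4)) · k^10) · n^2) · k^6) · k^(-2)    [power of a power]
= k^18n^10    [quotient of powers; product of powers]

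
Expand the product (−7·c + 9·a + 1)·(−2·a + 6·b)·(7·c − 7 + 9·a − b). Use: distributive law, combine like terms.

98·a·c^2 − 112·a·c − 14·a·b·c − 294·b·c^2 + 336·b·c + 42·b^2·c + 108·a^2 − 162·a^3 + 504·a^2·b − 322·a·b − 54·a·b^2 + 14·a − 42·b − 6·b^2

(−7·c + 9·a + 1)·(−2·a + 6·b)·(7·c − 7 + 9·a − b)
= (14·a·c − 42·b·c − 18·a^2 + 54·a·b − 2·a + 6·b)·(7·c − 7 + 9·a − b)    [distributive law]
= 98·a·c^2 − 98·a·c + 126·a^2·c − 14·a·b·c − 294·b·c^2 + 294·b·c − 378·a·b·c + 42·b^2·c − 126·a^2·c + 126·a^2 − 162·a^3 + 18·a^2·b + 378·a·b·c − 378·a·b + 486·a^2·b − 54·a·b^2 − 14·a·c + 14·a − 18·a^2 + 2·a·b + 42·b·c − 42·b + 54·a·b − 6·b^2    [distributive law]
= 98·a·c^2 − 112·a·c − 14·a·b·c − 294·b·c^2 + 336·b·c + 42·b^2·c + 108·a^2 − 162·a^3 + 504·a^2·b − 322·a·b − 54·a·b^2 + 14·a − 42·b − 6·b^2    [combine like terms]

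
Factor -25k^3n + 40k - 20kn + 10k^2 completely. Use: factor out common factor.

-25k^3n + 40k - 20kn + 10k^2
= 5(-5k^3n + 8k - 4kn + 2k^2)    [factor out 5]
= 5k(-5k^2n + 8 - 4n + 2k)    [factor out k]

5k(-5k^2n + 8 - 4n + 2k)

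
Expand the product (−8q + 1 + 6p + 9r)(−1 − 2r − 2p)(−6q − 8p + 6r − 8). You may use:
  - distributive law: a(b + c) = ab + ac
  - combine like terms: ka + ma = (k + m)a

(−8q + 1 + 6p + 9r)(−1 − 2r − 2p)(−6q − 8p + 6r − 8)
= (8q + 16qr + 16pq − 1 − 2r − 2p − 6p − 12pr − 12p^2 − 9r − 18r^2 − 18pr)(−6q − 8p + 6r − 8)    [distributive law]
= (8q + 16qr + 16pq − 1 − 11r − 8p − 30pr − 12p^2 − 18r^2)(−6q − 8p + 6r − 8)    [combine like terms]
= −48q^2 − 64pq + 48qr − 64q − 96q^2r − 128pqr + 96qr^2 − 128qr − 96pq^2 − 128p^2q + 96pqr − 128pq + 6q + 8p − 6r + 8 + 66qr + 88pr − 66r^2 + 88r + 48pq + 64p^2 − 48pr + 64p + 180pqr + 240p^2r − 180pr^2 + 240pr + 72p^2q + 96p^3 − 72p^2r + 96p^2 + 108qr^2 + 144pr^2 − 108r^3 + 144r^2    [distributive law]
= −48q^2 − 144pq − 14qr − 58q − 96q^2r + 148pqr + 204qr^2 − 96pq^2 − 56p^2q + 72p + 82r + 8 + 280pr + 78r^2 + 160p^2 + 168p^2r − 36pr^2 + 96p^3 − 108r^3    [combine like terms]

−48q^2 − 144pq − 14qr − 58q − 96q^2r + 148pqr + 204qr^2 − 96pq^2 − 56p^2q + 72p + 82r + 8 + 280pr + 78r^2 + 160p^2 + 168p^2r − 36pr^2 + 96p^3 − 108r^3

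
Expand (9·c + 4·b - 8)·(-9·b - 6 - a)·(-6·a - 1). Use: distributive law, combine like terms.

486·a·b·c + 81·b·c + 333·a·c + 54·c + 54·a^2·c + 216·a·b^2 + 36·b^2 - 284·a·b - 48·b + 24·a^2·b - 296·a - 48 - 48·a^2

(9·c + 4·b - 8)·(-9·b - 6 - a)·(-6·a - 1)
= (-81·b·c - 54·c - 9·a·c - 36·b^2 - 24·b - 4·a·b + 72·b + 48 + 8·a)·(-6·a - 1)    [distributive law]
= (-81·b·c - 54·c - 9·a·c - 36·b^2 + 48·b - 4·a·b + 48 + 8·a)·(-6·a - 1)    [combine like terms]
= 486·a·b·c + 81·b·c + 324·a·c + 54·c + 54·a^2·c + 9·a·c + 216·a·b^2 + 36·b^2 - 288·a·b - 48·b + 24·a^2·b + 4·a·b - 288·a - 48 - 48·a^2 - 8·a    [distributive law]
= 486·a·b·c + 81·b·c + 333·a·c + 54·c + 54·a^2·c + 216·a·b^2 + 36·b^2 - 284·a·b - 48·b + 24·a^2·b - 296·a - 48 - 48·a^2    [combine like terms]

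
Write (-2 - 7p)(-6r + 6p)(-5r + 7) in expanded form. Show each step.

(-2 - 7p)(-6r + 6p)(-5r + 7)
= (12r - 12p + 42pr - 42p^2)(-5r + 7)    [distributive law]
= -60r^2 + 84r + 60pr - 84p - 210pr^2 + 294pr + 210p^2r - 294p^2    [distributive law]
= -60r^2 + 84r + 354pr - 84p - 210pr^2 + 210p^2r - 294p^2    [combine like terms]

-60r^2 + 84r + 354pr - 84p - 210pr^2 + 210p^2r - 294p^2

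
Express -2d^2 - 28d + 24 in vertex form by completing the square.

-2d^2 - 28d + 24
= -2(d^2 + 14d) + 24    [factor out -2 from the d-terms]
= -2(d^2 + 14d + 49 - 49) + 24    [add and subtract 49 inside the bracket]
= -2(d + 7)^2 + 98 + 24    [perfect-square identity]
= -2(d + 7)^2 + 122    [combine constants]

-2(d + 7)^2 + 122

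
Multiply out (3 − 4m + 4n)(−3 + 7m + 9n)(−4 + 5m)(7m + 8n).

(3 − 4m + 4n)(−3 + 7m + 9n)(−4 + 5m)(7m + 8n)
= (−9 + 21m + 27n + 12m − 28m^2 − 36mn − 12n + 28mn + 36n^2)(−4 + 5m)(7m + 8n)    [distributive law]
= (−9 + 33m + 15n − 28m^2 − 8mn + 36n^2)(−4 + 5m)(7m + 8n)    [combine like terms]
= (36 − 45m − 132m + 165m^2 − 60n + 75mn + 112m^2 − 140m^3 + 32mn − 40m^2n − 144n^2 + 180mn^2)(7m + 8n)    [distributive law]
= (36 − 177m + 277m^2 − 60n + 107mn − 140m^3 − 40m^2n − 144n^2 + 180mn^2)(7m + 8n)    [combine like terms]
= 252m + 288n − 1239m^2 − 1416mn + 1939m^3 + 2216m^2n − 420mn − 480n^2 + 749m^2n + 856mn^2 − 980m^4 − 1120m^3n − 280m^3n − 320m^2n^2 − 1008mn^2 − 1152n^3 + 1260m^2n^2 + 1440mn^3    [distributive law]
= 252m + 288n − 1239m^2 − 1836mn + 1939m^3 + 2965m^2n − 480n^2 − 152mn^2 − 980m^4 − 1400m^3n + 940m^2n^2 − 1152n^3 + 1440mn^3    [combine like terms]

252m + 288n − 1239m^2 − 1836mn + 1939m^3 + 2965m^2n − 480n^2 − 152mn^2 − 980m^4 − 1400m^3n + 940m^2n^2 − 1152n^3 + 1440mn^3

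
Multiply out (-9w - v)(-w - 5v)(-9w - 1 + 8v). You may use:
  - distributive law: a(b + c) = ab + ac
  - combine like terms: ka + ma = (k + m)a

(-9w - v)(-w - 5v)(-9w - 1 + 8v)
= (9w^2 + 45vw + vw + 5v^2)(-9w - 1 + 8v)    [distributive law]
= (9w^2 + 46vw + 5v^2)(-9w - 1 + 8v)    [combine like terms]
= -81w^3 - 9w^2 + 72vw^2 - 414vw^2 - 46vw + 368v^2w - 45v^2w - 5v^2 + 40v^3    [distributive law]
= -81w^3 - 9w^2 - 342vw^2 - 46vw + 323v^2w - 5v^2 + 40v^3    [combine like terms]

-81w^3 - 9w^2 - 342vw^2 - 46vw + 323v^2w - 5v^2 + 40v^3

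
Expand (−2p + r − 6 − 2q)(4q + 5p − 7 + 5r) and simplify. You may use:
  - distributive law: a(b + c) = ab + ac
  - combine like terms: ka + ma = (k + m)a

(−2p + r − 6 − 2q)(4q + 5p − 7 + 5r)
= −8pq − 10p^2 + 14p − 10pr + 4qr + 5pr − 7r + 5r^2 − 24q − 30p + 42 − 30r − 8q^2 − 10pq + 14q − 10qr    [distributive law]
= −18pq − 10p^2 − 16p − 5pr − 6qr − 37r + 5r^2 − 10q + 42 − 8q^2    [combine like terms]

−18pq − 10p^2 − 16p − 5pr − 6qr − 37r + 5r^2 − 10q + 42 − 8q^2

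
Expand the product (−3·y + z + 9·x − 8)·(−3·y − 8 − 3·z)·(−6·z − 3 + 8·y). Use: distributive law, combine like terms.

(−3·y + z + 9·x − 8)·(−3·y − 8 − 3·z)·(−6·z − 3 + 8·y)
= (9·y^2 + 24·y + 9·y·z − 3·y·z − 8·z − 3·z^2 − 27·x·y − 72·x − 27·x·z + 24·y + 64 + 24·z)·(−6·z − 3 + 8·y)    [distributive law]
= (9·y^2 + 48·y + 6·y·z + 16·z − 3·z^2 − 27·x·y − 72·x − 27·x·z + 64)·(−6·z − 3 + 8·y)    [combine like terms]
= −54·y^2·z − 27·y^2 + 72·y^3 − 288·y·z − 144·y + 384·y^2 − 36·y·z^2 − 18·y·z + 48·y^2·z − 96·z^2 − 48·z + 128·y·z + 18·z^3 + 9·z^2 − 24·y·z^2 + 162·x·y·z + 81·x·y − 216·x·y^2 + 432·x·z + 216·x − 576·x·y + 162·x·z^2 + 81·x·z − 216·x·y·z − 384·z − 192 + 512·y    [distributive law]
= −6·y^2·z + 357·y^2 + 72·y^3 − 178·y·z + 368·y − 60·y·z^2 − 87·z^2 − 432·z + 18·z^3 − 54·x·y·z − 495·x·y − 216·x·y^2 + 513·x·z + 216·x + 162·x·z^2 − 192    [combine like terms]

−6·y^2·z + 357·y^2 + 72·y^3 − 178·y·z + 368·y − 60·y·z^2 − 87·z^2 − 432·z + 18·z^3 − 54·x·y·z − 495·x·y − 216·x·y^2 + 513·x·z + 216·x + 162·x·z^2 − 192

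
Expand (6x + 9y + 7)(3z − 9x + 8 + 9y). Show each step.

(6x + 9y + 7)(3z − 9x + 8 + 9y)
= 18xz − 54x^2 + 48x + 54xy + 27yz − 81xy + 72y + 81y^2 + 21z − 63x + 56 + 63y    [distributive law]
= 18xz − 54x^2 − 15x − 27xy + 27yz + 135y + 81y^2 + 21z + 56    [combine like terms]

18xz − 54x^2 − 15x − 27xy + 27yz + 135y + 81y^2 + 21z + 56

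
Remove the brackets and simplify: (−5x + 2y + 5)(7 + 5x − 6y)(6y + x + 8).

244xy − 210x² − 45x − 110x²y − 25x³ + 228xy² − 192y² + 82y − 72y³ + 280

(−5x + 2y + 5)(7 + 5x − 6y)(6y + x + 8)
= (−35x − 25x² + 30xy + 14y + 10xy − 12y² + 35 + 25x − 30y)(6y + x + 8)    [distributive law]
= (−10x − 25x² + 40xy − 16y − 12y² + 35)(6y + x + 8)    [combine like terms]
= −60xy − 10x² − 80x − 150x²y − 25x³ − 200x² + 240xy² + 40x²y + 320xy − 96y² − 16xy − 128y − 72y³ − 12xy² − 96y² + 210y + 35x + 280    [distributive law]
= 244xy − 210x² − 45x − 110x²y − 25x³ + 228xy² − 192y² + 82y − 72y³ + 280    [combine like terms]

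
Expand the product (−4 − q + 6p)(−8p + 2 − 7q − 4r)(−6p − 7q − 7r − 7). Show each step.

(−4 − q + 6p)(−8p + 2 − 7q − 4r)(−6p − 7q − 7r − 7)
= (32p − 8 + 28q + 16r + 8pq − 2q + 7q^2 + 4qr − 48p^2 + 12p − 42pq − 24pr)(−6p − 7q − 7r − 7)    [distributive law]
= (44p − 8 + 26q + 16r − 34pq + 7q^2 + 4qr − 48p^2 − 24pr)(−6p − 7q − 7r − 7)    [combine like terms]
= −264p^2 − 308pq − 308pr − 308p + 48p + 56q + 56r + 56 − 156pq − 182q^2 − 182qr − 182q − 96pr − 112qr − 112r^2 − 112r + 204p^2q + 238pq^2 + 238pqr + 238pq − 42pq^2 − 49q^3 − 49q^2r − 49q^2 − 24pqr − 28q^2r − 28qr^2 − 28qr + 288p^3 + 336p^2q + 336p^2r + 336p^2 + 144p^2r + 168pqr + 168pr^2 + 168pr    [distributive law]
= 72p^2 − 226pq − 236pr − 260p − 126q − 56r + 56 − 231q^2 − 322qr − 112r^2 + 540p^2q + 196pq^2 + 382pqr − 49q^3 − 77q^2r − 28qr^2 + 288p^3 + 480p^2r + 168pr^2    [combine like terms]

72p^2 − 226pq − 236pr − 260p − 126q − 56r + 56 − 231q^2 − 322qr − 112r^2 + 540p^2q + 196pq^2 + 382pqr − 49q^3 − 77q^2r − 28qr^2 + 288p^3 + 480p^2r + 168pr^2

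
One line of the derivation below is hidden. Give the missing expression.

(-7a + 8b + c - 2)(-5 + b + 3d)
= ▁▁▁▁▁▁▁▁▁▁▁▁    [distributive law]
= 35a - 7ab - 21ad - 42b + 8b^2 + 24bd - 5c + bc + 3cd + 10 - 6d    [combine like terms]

Applying distributive law to the line above:

35a - 7ab - 21ad - 40b + 8b^2 + 24bd - 5c + bc + 3cd + 10 - 2b - 6d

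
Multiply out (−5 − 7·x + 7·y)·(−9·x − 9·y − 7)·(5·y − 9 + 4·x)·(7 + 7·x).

(−5 − 7·x + 7·y)·(−9·x − 9·y − 7)·(5·y − 9 + 4·x)·(7 + 7·x)
= (45·x + 45·y + 35 + 63·x² + 63·x·y + 49·x − 63·x·y − 63·y² − 49·y)·(5·y − 9 + 4·x)·(7 + 7·x)    [distributive law]
= (94·x − 4·y + 35 + 63·x² − 63·y²)·(5·y − 9 + 4·x)·(7 + 7·x)    [combine like terms]
= (470·x·y − 846·x + 376·x² − 20·y² + 36·y − 16·x·y + 175·y − 315 + 140·x + 315·x²·y − 567·x² + 252·x³ − 315·y³ + 567·y² − 252·x·y²)·(7 + 7·x)    [distributive law]
= (454·x·y − 706·x − 191·x² + 547·y² + 211·y − 315 + 315·x²·y + 252·x³ − 315·y³ − 252·x·y²)·(7 + 7·x)    [combine like terms]
= 3178·x·y + 3178·x²·y − 4942·x − 4942·x² − 1337·x² − 1337·x³ + 3829·y² + 3829·x·y² + 1477·y + 1477·x·y − 2205 − 2205·x + 2205·x²·y + 2205·x³·y + 1764·x³ + 1764·x⁴ − 2205·y³ − 2205·x·y³ − 1764·x·y² − 1764·x²·y²    [distributive law]
= 4655·x·y + 5383·x²·y − 7147·x − 6279·x² + 427·x³ + 3829·y² + 2065·x·y² + 1477·y − 2205 + 2205·x³·y + 1764·x⁴ − 2205·y³ − 2205·x·y³ − 1764·x²·y²    [combine like terms]

4655·x·y + 5383·x²·y − 7147·x − 6279·x² + 427·x³ + 3829·y² + 2065·x·y² + 1477·y − 2205 + 2205·x³·y + 1764·x⁴ − 2205·y³ − 2205·x·y³ − 1764·x²·y²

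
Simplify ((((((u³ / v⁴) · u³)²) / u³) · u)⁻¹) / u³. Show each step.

((((((u³ / v⁴) · u³)²) / u³) · u)⁻¹) / u³
= ((((((u³ / v⁴) · u³)²) / u³)⁻¹) · (u⁻¹)) / u³    [power of a product]
= ((((((u³ / v⁴) · u³)²)⁻¹) / ((u³)⁻¹)) · (u⁻¹)) / u³    [power of a quotient]
= (((((u³ / v⁴) · u³)⁻²) / ((u³)⁻¹)) · (u⁻¹)) / u³    [power of a power]
= (((((u³ / v⁴)⁻²) · ((u³)⁻²)) / ((u³)⁻¹)) · (u⁻¹)) / u³    [power of a product]
= ((((((u³)⁻²) / ((v⁴)⁻²)) · ((u³)⁻²)) / ((u³)⁻¹)) · (u⁻¹)) / u³    [power of a quotient]
= ((((u⁻⁶ / ((v⁴)⁻²)) · ((u³)⁻²)) / ((u³)⁻¹)) · (u⁻¹)) / u³    [power of a power]
= ((((u⁻⁶ / v⁻⁸) · ((u³)⁻²)) / ((u³)⁻¹)) · (u⁻¹)) / u³    [power of a power]
= ((((u⁻⁶ / v⁻⁸) · u⁻⁶) / ((u³)⁻¹)) · (u⁻¹)) / u³    [power of a power]
= ((((u⁻⁶ / v⁻⁸) · u⁻⁶) / u⁻³) · (u⁻¹)) / u³    [power of a power]
= u⁻¹³v⁸    [quotient of powers; product of powers]

u⁻¹³v⁸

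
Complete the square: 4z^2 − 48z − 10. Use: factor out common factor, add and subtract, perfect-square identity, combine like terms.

4(z − 6)^2 − 154

4z^2 − 48z − 10
= 4(z^2 − 12z) − 10    [factor out 4 from the z-terms]
= 4(z^2 − 12z + 36 − 36) − 10    [add and subtract 36 inside the bracket]
= 4(z − 6)^2 − 144 − 10    [perfect-square identity]
= 4(z − 6)^2 − 154    [combine constants]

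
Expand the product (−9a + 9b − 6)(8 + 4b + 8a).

(−9a + 9b − 6)(8 + 4b + 8a)
= −72a − 36ab − 72a² + 72b + 36b² + 72ab − 48 − 24b − 48a    [distributive law]
= −120a + 36ab − 72a² + 48b + 36b² − 48    [combine like terms]

−120a + 36ab − 72a² + 48b + 36b² − 48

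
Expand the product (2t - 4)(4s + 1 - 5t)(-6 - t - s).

(2t - 4)(4s + 1 - 5t)(-6 - t - s)
= (8st + 2t - 10t^2 - 16s - 4 + 20t)(-6 - t - s)    [distributive law]
= (8st + 22t - 10t^2 - 16s - 4)(-6 - t - s)    [combine like terms]
= -48st - 8st^2 - 8s^2t - 132t - 22t^2 - 22st + 60t^2 + 10t^3 + 10st^2 + 96s + 16st + 16s^2 + 24 + 4t + 4s    [distributive law]
= -54st + 2st^2 - 8s^2t - 128t + 38t^2 + 10t^3 + 100s + 16s^2 + 24    [combine like terms]

-54st + 2st^2 - 8s^2t - 128t + 38t^2 + 10t^3 + 100s + 16s^2 + 24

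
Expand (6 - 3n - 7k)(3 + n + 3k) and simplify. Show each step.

18 - 3n - 3k - 3n^2 - 16kn - 21k^2

(6 - 3n - 7k)(3 + n + 3k)
= 18 + 6n + 18k - 9n - 3n^2 - 9kn - 21k - 7kn - 21k^2    [distributive law]
= 18 - 3n - 3k - 3n^2 - 16kn - 21k^2    [combine like terms]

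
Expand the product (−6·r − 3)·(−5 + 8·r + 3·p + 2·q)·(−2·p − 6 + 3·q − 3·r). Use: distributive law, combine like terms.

(−6·r − 3)·(−5 + 8·r + 3·p + 2·q)·(−2·p − 6 + 3·q − 3·r)
= (30·r − 48·r^2 − 18·p·r − 12·q·r + 15 − 24·r − 9·p − 6·q)·(−2·p − 6 + 3·q − 3·r)    [distributive law]
= (6·r − 48·r^2 − 18·p·r − 12·q·r + 15 − 9·p − 6·q)·(−2·p − 6 + 3·q − 3·r)    [combine like terms]
= −12·p·r − 36·r + 18·q·r − 18·r^2 + 96·p·r^2 + 288·r^2 − 144·q·r^2 + 144·r^3 + 36·p^2·r + 108·p·r − 54·p·q·r + 54·p·r^2 + 24·p·q·r + 72·q·r − 36·q^2·r + 36·q·r^2 − 30·p − 90 + 45·q − 45·r + 18·p^2 + 54·p − 27·p·q + 27·p·r + 12·p·q + 36·q − 18·q^2 + 18·q·r    [distributive law]
= 123·p·r − 81·r + 108·q·r + 270·r^2 + 150·p·r^2 − 108·q·r^2 + 144·r^3 + 36·p^2·r − 30·p·q·r − 36·q^2·r + 24·p − 90 + 81·q + 18·p^2 − 15·p·q − 18·q^2    [combine like terms]

123·p·r − 81·r + 108·q·r + 270·r^2 + 150·p·r^2 − 108·q·r^2 + 144·r^3 + 36·p^2·r − 30·p·q·r − 36·q^2·r + 24·p − 90 + 81·q + 18·p^2 − 15·p·q − 18·q^2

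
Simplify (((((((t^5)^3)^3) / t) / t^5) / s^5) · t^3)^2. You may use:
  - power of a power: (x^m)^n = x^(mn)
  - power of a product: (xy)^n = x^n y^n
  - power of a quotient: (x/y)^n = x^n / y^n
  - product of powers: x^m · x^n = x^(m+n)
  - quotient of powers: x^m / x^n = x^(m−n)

(((((((t^5)^3)^3) / t) / t^5) / s^5) · t^3)^2
= (((((((t^5)^3)^3) / t) / t^5) / s^5)^2) · ((t^3)^2)    [power of a product]
= (((((((t^5)^3)^3) / t) / t^5)^2) / ((s^5)^2)) · ((t^3)^2)    [power of a quotient]
= (((((((t^5)^3)^3) / t)^2) / ((t^5)^2)) / ((s^5)^2)) · ((t^3)^2)    [power of a quotient]
= (((((((t^5)^3)^3)^2) / (t^2)) / ((t^5)^2)) / ((s^5)^2)) · ((t^3)^2)    [power of a quotient]
= ((((((t^5)^3)^6) / (t^2)) / ((t^5)^2)) / ((s^5)^2)) · ((t^3)^2)    [power of a power]
= (((((t^5)^18) / (t^2)) / ((t^5)^2)) / ((s^5)^2)) · ((t^3)^2)    [power of a power]
= (((t^90 / (t^2)) / ((t^5)^2)) / ((s^5)^2)) · ((t^3)^2)    [power of a power]
= ((t^88 / ((t^5)^2)) / ((s^5)^2)) · ((t^3)^2)    [quotient of powers]
= ((t^88 / t^10) / ((s^5)^2)) · ((t^3)^2)    [power of a power]
= (t^78 / ((s^5)^2)) · ((t^3)^2)    [quotient of powers]
= (t^78 / s^10) · ((t^3)^2)    [power of a power]
= (t^78 / s^10) · t^6    [power of a power]
= s^(-10)·t^84    [quotient of powers; product of powers]

s^(-10)·t^84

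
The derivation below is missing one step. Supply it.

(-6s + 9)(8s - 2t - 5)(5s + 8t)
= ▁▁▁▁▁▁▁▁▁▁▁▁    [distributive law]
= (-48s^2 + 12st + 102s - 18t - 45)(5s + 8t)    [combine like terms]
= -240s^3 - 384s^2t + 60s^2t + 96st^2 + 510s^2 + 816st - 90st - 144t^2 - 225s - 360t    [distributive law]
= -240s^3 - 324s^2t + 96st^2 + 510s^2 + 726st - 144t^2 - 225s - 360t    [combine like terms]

Applying distributive law to the line above:

(-48s^2 + 12st + 30s + 72s - 18t - 45)(5s + 8t)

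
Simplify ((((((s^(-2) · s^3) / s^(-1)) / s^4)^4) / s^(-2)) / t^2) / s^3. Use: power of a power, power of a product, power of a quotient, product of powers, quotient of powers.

((((((s^(-2) · s^3) / s^(-1)) / s^4)^4) / s^(-2)) / t^2) / s^3
= ((((((s^(-2) · s^3) / s^(-1))^4) / ((s^4)^4)) / s^(-2)) / t^2) / s^3    [power of a quotient]
= ((((((s^(-2) · s^3)^4) / ((s^(-1))^4)) / ((s^4)^4)) / s^(-2)) / t^2) / s^3    [power of a quotient]
= (((((((s^(-2))^4) · ((s^3)^4)) / ((s^(-1))^4)) / ((s^4)^4)) / s^(-2)) / t^2) / s^3    [power of a product]
= (((((s^(-8) · ((s^3)^4)) / ((s^(-1))^4)) / ((s^4)^4)) / s^(-2)) / t^2) / s^3    [power of a power]
= (((((s^(-8) · s^12) / ((s^(-1))^4)) / ((s^4)^4)) / s^(-2)) / t^2) / s^3    [power of a power]
= ((((s^4 / ((s^(-1))^4)) / ((s^4)^4)) / s^(-2)) / t^2) / s^3    [product of powers]
= ((((s^4 / s^(-4)) / ((s^4)^4)) / s^(-2)) / t^2) / s^3    [power of a power]
= (((s^8 / ((s^4)^4)) / s^(-2)) / t^2) / s^3    [quotient of powers]
= (((s^8 / s^16) / s^(-2)) / t^2) / s^3    [power of a power]
= ((s^(-8) / s^(-2)) / t^2) / s^3    [quotient of powers]
= (s^(-6) / t^2) / s^3    [quotient of powers]
= s^(-9)·t^(-2)    [quotient of powers]

s^(-9)·t^(-2)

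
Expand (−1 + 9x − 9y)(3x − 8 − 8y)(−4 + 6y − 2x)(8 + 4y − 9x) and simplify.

2560x + 1872xy − 2220x^2 − 8488xy^2 + 4974x^2y − 810x^3 − 256 − 2304y + 448y^2 + 4224y^3 + 8082x^2y^2 − 3456x^3y + 486x^4 − 6840xy^3 + 1728y^4

(−1 + 9x − 9y)(3x − 8 − 8y)(−4 + 6y − 2x)(8 + 4y − 9x)
= (−3x + 8 + 8y + 27x^2 − 72x − 72xy − 27xy + 72y + 72y^2)(−4 + 6y − 2x)(8 + 4y − 9x)    [distributive law]
= (−75x + 8 + 80y + 27x^2 − 99xy + 72y^2)(−4 + 6y − 2x)(8 + 4y − 9x)    [combine like terms]
= (300x − 450xy + 150x^2 − 32 + 48y − 16x − 320y + 480y^2 − 160xy − 108x^2 + 162x^2y − 54x^3 + 396xy − 594xy^2 + 198x^2y − 288y^2 + 432y^3 − 144xy^2)(8 + 4y − 9x)    [distributive law]
= (284x − 214xy + 42x^2 − 32 − 272y + 192y^2 + 360x^2y − 54x^3 − 738xy^2 + 432y^3)(8 + 4y − 9x)    [combine like terms]
= 2272x + 1136xy − 2556x^2 − 1712xy − 856xy^2 + 1926x^2y + 336x^2 + 168x^2y − 378x^3 − 256 − 128y + 288x − 2176y − 1088y^2 + 2448xy + 1536y^2 + 768y^3 − 1728xy^2 + 2880x^2y + 1440x^2y^2 − 3240x^3y − 432x^3 − 216x^3y + 486x^4 − 5904xy^2 − 2952xy^3 + 6642x^2y^2 + 3456y^3 + 1728y^4 − 3888xy^3    [distributive law]
= 2560x + 1872xy − 2220x^2 − 8488xy^2 + 4974x^2y − 810x^3 − 256 − 2304y + 448y^2 + 4224y^3 + 8082x^2y^2 − 3456x^3y + 486x^4 − 6840xy^3 + 1728y^4    [combine like terms]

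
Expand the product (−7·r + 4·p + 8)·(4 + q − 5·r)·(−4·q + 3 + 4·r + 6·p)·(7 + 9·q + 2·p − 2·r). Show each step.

(−7·r + 4·p + 8)·(4 + q − 5·r)·(−4·q + 3 + 4·r + 6·p)·(7 + 9·q + 2·p − 2·r)
= (−28·r − 7·q·r + 35·r^2 + 16·p + 4·p·q − 20·p·r + 32 + 8·q − 40·r)·(−4·q + 3 + 4·r + 6·p)·(7 + 9·q + 2·p − 2·r)    [distributive law]
= (−68·r − 7·q·r + 35·r^2 + 16·p + 4·p·q − 20·p·r + 32 + 8·q)·(−4·q + 3 + 4·r + 6·p)·(7 + 9·q + 2·p − 2·r)    [combine like terms]
= (272·q·r − 204·r − 272·r^2 − 408·p·r + 28·q^2·r − 21·q·r − 28·q·r^2 − 42·p·q·r − 140·q·r^2 + 105·r^2 + 140·r^3 + 210·p·r^2 − 64·p·q + 48·p + 64·p·r + 96·p^2 − 16·p·q^2 + 12·p·q + 16·p·q·r + 24·p^2·q + 80·p·q·r − 60·p·r − 80·p·r^2 − 120·p^2·r − 128·q + 96 + 128·r + 192·p − 32·q^2 + 24·q + 32·q·r + 48·p·q)·(7 + 9·q + 2·p − 2·r)    [distributive law]
= (283·q·r − 76·r − 167·r^2 − 404·p·r + 28·q^2·r − 168·q·r^2 + 54·p·q·r + 140·r^3 + 130·p·r^2 − 4·p·q + 240·p + 96·p^2 − 16·p·q^2 + 24·p^2·q − 120·p^2·r − 104·q + 96 − 32·q^2)·(7 + 9·q + 2·p − 2·r)    [combine like terms]
= 1981·q·r + 2547·q^2·r + 566·p·q·r − 566·q·r^2 − 532·r − 684·q·r − 152·p·r + 152·r^2 − 1169·r^2 − 1503·q·r^2 − 334·p·r^2 + 334·r^3 − 2828·p·r − 3636·p·q·r − 808·p^2·r + 808·p·r^2 + 196·q^2·r + 252·q^3·r + 56·p·q^2·r − 56·q^2·r^2 − 1176·q·r^2 − 1512·q^2·r^2 − 336·p·q·r^2 + 336·q·r^3 + 378·p·q·r + 486·p·q^2·r + 108·p^2·q·r − 108·p·q·r^2 + 980·r^3 + 1260·q·r^3 + 280·p·r^3 − 280·r^4 + 910·p·r^2 + 1170·p·q·r^2 + 260·p^2·r^2 − 260·p·r^3 − 28·p·q − 36·p·q^2 − 8·p^2·q + 8·p·q·r + 1680·p + 2160·p·q + 480·p^2 − 480·p·r + 672·p^2 + 864·p^2·q + 192·p^3 − 192·p^2·r − 112·p·q^2 − 144·p·q^3 − 32·p^2·q^2 + 32·p·q^2·r + 168·p^2·q + 216·p^2·q^2 + 48·p^3·q − 48·p^2·q·r − 840·p^2·r − 1080·p^2·q·r − 240·p^3·r + 240·p^2·r^2 − 728·q − 936·q^2 − 208·p·q + 208·q·r + 672 + 864·q + 192·p − 192·r − 224·q^2 − 288·q^3 − 64·p·q^2 + 64·q^2·r    [distributive law]
= 1505·q·r + 2807·q^2·r − 2684·p·q·r − 3245·q·r^2 − 724·r − 3460·p·r − 1017·r^2 + 1384·p·r^2 + 1314·r^3 − 1840·p^2·r + 252·q^3·r + 574·p·q^2·r − 1568·q^2·r^2 + 726·p·q·r^2 + 1596·q·r^3 − 1020·p^2·q·r + 20·p·r^3 − 280·r^4 + 500·p^2·r^2 + 1924·p·q − 212·p·q^2 + 1024·p^2·q + 1872·p + 1152·p^2 + 192·p^3 − 144·p·q^3 + 184·p^2·q^2 + 48·p^3·q − 240·p^3·r + 136·q − 1160·q^2 + 672 − 288·q^3    [combine like terms]

1505·q·r + 2807·q^2·r − 2684·p·q·r − 3245·q·r^2 − 724·r − 3460·p·r − 1017·r^2 + 1384·p·r^2 + 1314·r^3 − 1840·p^2·r + 252·q^3·r + 574·p·q^2·r − 1568·q^2·r^2 + 726·p·q·r^2 + 1596·q·r^3 − 1020·p^2·q·r + 20·p·r^3 − 280·r^4 + 500·p^2·r^2 + 1924·p·q − 212·p·q^2 + 1024·p^2·q + 1872·p + 1152·p^2 + 192·p^3 − 144·p·q^3 + 184·p^2·q^2 + 48·p^3·q − 240·p^3·r + 136·q − 1160·q^2 + 672 − 288·q^3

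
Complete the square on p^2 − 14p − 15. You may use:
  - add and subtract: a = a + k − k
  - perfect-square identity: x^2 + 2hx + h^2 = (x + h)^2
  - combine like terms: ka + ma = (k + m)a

p^2 − 14p − 15
= p^2 − 14p + 49 − 49 − 15    [add and subtract 49]
= (p − 7)^2 − 49 − 15    [perfect-square identity]
= (p − 7)^2 − 64    [combine constants]

(p − 7)^2 − 64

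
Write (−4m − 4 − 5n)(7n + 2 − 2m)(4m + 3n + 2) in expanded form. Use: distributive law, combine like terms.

(−4m − 4 − 5n)(7n + 2 − 2m)(4m + 3n + 2)
= (−28mn − 8m + 8m^2 − 28n − 8 + 8m − 35n^2 − 10n + 10mn)(4m + 3n + 2)    [distributive law]
= (−18mn + 8m^2 − 38n − 8 − 35n^2)(4m + 3n + 2)    [combine like terms]
= −72m^2n − 54mn^2 − 36mn + 32m^3 + 24m^2n + 16m^2 − 152mn − 114n^2 − 76n − 32m − 24n − 16 − 140mn^2 − 105n^3 − 70n^2    [distributive law]
= −48m^2n − 194mn^2 − 188mn + 32m^3 + 16m^2 − 184n^2 − 100n − 32m − 16 − 105n^3    [combine like terms]

−48m^2n − 194mn^2 − 188mn + 32m^3 + 16m^2 − 184n^2 − 100n − 32m − 16 − 105n^3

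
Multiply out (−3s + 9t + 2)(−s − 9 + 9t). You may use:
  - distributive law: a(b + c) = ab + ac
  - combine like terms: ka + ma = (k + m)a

3s² + 25s − 36st − 63t + 81t² − 18

(−3s + 9t + 2)(−s − 9 + 9t)
= 3s² + 27s − 27st − 9st − 81t + 81t² − 2s − 18 + 18t    [distributive law]
= 3s² + 25s − 36st − 63t + 81t² − 18    [combine like terms]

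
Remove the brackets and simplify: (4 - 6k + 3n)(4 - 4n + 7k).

(4 - 6k + 3n)(4 - 4n + 7k)
= 16 - 16n + 28k - 24k + 24kn - 42k^2 + 12n - 12n^2 + 21kn    [distributive law]
= 16 - 4n + 4k + 45kn - 42k^2 - 12n^2    [combine like terms]

16 - 4n + 4k + 45kn - 42k^2 - 12n^2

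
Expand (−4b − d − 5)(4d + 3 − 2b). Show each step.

−14bd − 2b + 8b^2 − 4d^2 − 23d − 15

(−4b − d − 5)(4d + 3 − 2b)
= −16bd − 12b + 8b^2 − 4d^2 − 3d + 2bd − 20d − 15 + 10b    [distributive law]
= −14bd − 2b + 8b^2 − 4d^2 − 23d − 15    [combine like terms]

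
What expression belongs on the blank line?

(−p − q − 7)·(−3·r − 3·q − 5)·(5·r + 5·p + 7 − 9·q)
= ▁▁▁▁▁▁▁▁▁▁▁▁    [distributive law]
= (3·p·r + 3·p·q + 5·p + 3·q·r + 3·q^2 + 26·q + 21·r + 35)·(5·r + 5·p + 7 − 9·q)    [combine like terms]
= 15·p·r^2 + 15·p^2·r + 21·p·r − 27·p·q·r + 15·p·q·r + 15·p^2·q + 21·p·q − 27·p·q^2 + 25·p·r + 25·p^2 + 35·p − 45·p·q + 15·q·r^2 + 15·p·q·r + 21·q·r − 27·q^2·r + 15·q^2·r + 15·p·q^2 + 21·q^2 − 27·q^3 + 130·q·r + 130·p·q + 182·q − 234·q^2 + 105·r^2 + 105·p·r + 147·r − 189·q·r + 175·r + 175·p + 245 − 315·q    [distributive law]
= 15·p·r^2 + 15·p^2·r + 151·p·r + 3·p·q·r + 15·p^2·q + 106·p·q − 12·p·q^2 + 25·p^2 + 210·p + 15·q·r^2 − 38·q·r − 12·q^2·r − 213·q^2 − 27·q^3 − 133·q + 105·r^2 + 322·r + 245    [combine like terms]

After distributive law, the bracketed line is:

(3·p·r + 3·p·q + 5·p + 3·q·r + 3·q^2 + 5·q + 21·r + 21·q + 35)·(5·r + 5·p + 7 − 9·q)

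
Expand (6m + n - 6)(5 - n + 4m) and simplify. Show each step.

6m - 2mn + 24m^2 + 11n - n^2 - 30

(6m + n - 6)(5 - n + 4m)
= 30m - 6mn + 24m^2 + 5n - n^2 + 4mn - 30 + 6n - 24m    [distributive law]
= 6m - 2mn + 24m^2 + 11n - n^2 - 30    [combine like terms]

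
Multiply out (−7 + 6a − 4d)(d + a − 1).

−3d − 13a + 7 + 2ad + 6a² − 4d²

(−7 + 6a − 4d)(d + a − 1)
= −7d − 7a + 7 + 6ad + 6a² − 6a − 4d² − 4ad + 4d    [distributive law]
= −3d − 13a + 7 + 2ad + 6a² − 4d²    [combine like terms]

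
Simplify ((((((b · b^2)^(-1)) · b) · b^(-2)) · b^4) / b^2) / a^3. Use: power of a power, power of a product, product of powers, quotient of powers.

a^(-3)b^(-2)

((((((b · b^2)^(-1)) · b) · b^(-2)) · b^4) / b^2) / a^3
= ((((((b^(-1)) · ((b^2)^(-1))) · b) · b^(-2)) · b^4) / b^2) / a^3    [power of a product]
= (((((b^(-1) · b^(-2)) · b) · b^(-2)) · b^4) / b^2) / a^3    [power of a power]
= ((((b^(-3) · b) · b^(-2)) · b^4) / b^2) / a^3    [product of powers]
= (((b^(-2) · b^(-2)) · b^4) / b^2) / a^3    [product of powers]
= ((b^(-4) · b^4) / b^2) / a^3    [product of powers]
= (b^0 / b^2) / a^3    [product of powers]
= b^(-2) / a^3    [quotient of powers]
= a^(-3)b^(-2)    [quotient of powers]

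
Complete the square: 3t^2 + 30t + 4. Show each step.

3(t + 5)^2 − 71

3t^2 + 30t + 4
= 3(t^2 + 10t) + 4    [factor out 3 from the t-terms]
= 3(t^2 + 10t + 25 − 25) + 4    [add and subtract 25 inside the bracket]
= 3(t + 5)^2 − 75 + 4    [perfect-square identity]
= 3(t + 5)^2 − 71    [combine constants]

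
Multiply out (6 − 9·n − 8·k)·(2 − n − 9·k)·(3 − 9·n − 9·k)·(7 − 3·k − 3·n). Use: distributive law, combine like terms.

(6 − 9·n − 8·k)·(2 − n − 9·k)·(3 − 9·n − 9·k)·(7 − 3·k − 3·n)
= (12 − 6·n − 54·k − 18·n + 9·n^2 + 81·k·n − 16·k + 8·k·n + 72·k^2)·(3 − 9·n − 9·k)·(7 − 3·k − 3·n)    [distributive law]
= (12 − 24·n − 70·k + 9·n^2 + 89·k·n + 72·k^2)·(3 − 9·n − 9·k)·(7 − 3·k − 3·n)    [combine like terms]
= (36 − 108·n − 108·k − 72·n + 216·n^2 + 216·k·n − 210·k + 630·k·n + 630·k^2 + 27·n^2 − 81·n^3 − 81·k·n^2 + 267·k·n − 801·k·n^2 − 801·k^2·n + 216·k^2 − 648·k^2·n − 648·k^3)·(7 − 3·k − 3·n)    [distributive law]
= (36 − 180·n − 318·k + 243·n^2 + 1113·k·n + 846·k^2 − 81·n^3 − 882·k·n^2 − 1449·k^2·n − 648·k^3)·(7 − 3·k − 3·n)    [combine like terms]
= 252 − 108·k − 108·n − 1260·n + 540·k·n + 540·n^2 − 2226·k + 954·k^2 + 954·k·n + 1701·n^2 − 729·k·n^2 − 729·n^3 + 7791·k·n − 3339·k^2·n − 3339·k·n^2 + 5922·k^2 − 2538·k^3 − 2538·k^2·n − 567·n^3 + 243·k·n^3 + 243·n^4 − 6174·k·n^2 + 2646·k^2·n^2 + 2646·k·n^3 − 10143·k^2·n + 4347·k^3·n + 4347·k^2·n^2 − 4536·k^3 + 1944·k^4 + 1944·k^3·n    [distributive law]
= 252 − 2334·k − 1368·n + 9285·k·n + 2241·n^2 + 6876·k^2 − 10242·k·n^2 − 1296·n^3 − 16020·k^2·n − 7074·k^3 + 2889·k·n^3 + 243·n^4 + 6993·k^2·n^2 + 6291·k^3·n + 1944·k^4    [combine like terms]

252 − 2334·k − 1368·n + 9285·k·n + 2241·n^2 + 6876·k^2 − 10242·k·n^2 − 1296·n^3 − 16020·k^2·n − 7074·k^3 + 2889·k·n^3 + 243·n^4 + 6993·k^2·n^2 + 6291·k^3·n + 1944·k^4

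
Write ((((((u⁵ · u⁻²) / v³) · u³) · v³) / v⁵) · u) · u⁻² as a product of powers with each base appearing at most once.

((((((u⁵ · u⁻²) / v³) · u³) · v³) / v⁵) · u) · u⁻²
= (((((u³ / v³) · u³) · v³) / v⁵) · u) · u⁻²    [product of powers]
= u⁵·v⁻⁵    [quotient of powers; product of powers]

u⁵·v⁻⁵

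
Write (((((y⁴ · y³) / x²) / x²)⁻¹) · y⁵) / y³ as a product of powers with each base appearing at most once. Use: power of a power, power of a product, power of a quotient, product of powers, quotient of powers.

(((((y⁴ · y³) / x²) / x²)⁻¹) · y⁵) / y³
= (((((y⁴ · y³) / x²)⁻¹) / ((x²)⁻¹)) · y⁵) / y³    [power of a quotient]
= (((((y⁴ · y³)⁻¹) / ((x²)⁻¹)) / ((x²)⁻¹)) · y⁵) / y³    [power of a quotient]
= ((((((y⁴)⁻¹) · ((y³)⁻¹)) / ((x²)⁻¹)) / ((x²)⁻¹)) · y⁵) / y³    [power of a product]
= ((((y⁻⁴ · ((y³)⁻¹)) / ((x²)⁻¹)) / ((x²)⁻¹)) · y⁵) / y³    [power of a power]
= ((((y⁻⁴ · y⁻³) / ((x²)⁻¹)) / ((x²)⁻¹)) · y⁵) / y³    [power of a power]
= (((y⁻⁷ / ((x²)⁻¹)) / ((x²)⁻¹)) · y⁵) / y³    [product of powers]
= (((y⁻⁷ / x⁻²) / ((x²)⁻¹)) · y⁵) / y³    [power of a power]
= (((y⁻⁷ / x⁻²) / x⁻²) · y⁵) / y³    [power of a power]
= x⁴y⁻⁵    [quotient of powers; product of powers]

x⁴y⁻⁵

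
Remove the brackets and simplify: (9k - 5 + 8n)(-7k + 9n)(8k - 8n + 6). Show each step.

-504k³ + 704k²n - 98k² + 376kn² - 490kn + 210k + 792n² - 270n - 576n³

(9k - 5 + 8n)(-7k + 9n)(8k - 8n + 6)
= (-63k² + 81kn + 35k - 45n - 56kn + 72n²)(8k - 8n + 6)    [distributive law]
= (-63k² + 25kn + 35k - 45n + 72n²)(8k - 8n + 6)    [combine like terms]
= -504k³ + 504k²n - 378k² + 200k²n - 200kn² + 150kn + 280k² - 280kn + 210k - 360kn + 360n² - 270n + 576kn² - 576n³ + 432n²    [distributive law]
= -504k³ + 704k²n - 98k² + 376kn² - 490kn + 210k + 792n² - 270n - 576n³    [combine like terms]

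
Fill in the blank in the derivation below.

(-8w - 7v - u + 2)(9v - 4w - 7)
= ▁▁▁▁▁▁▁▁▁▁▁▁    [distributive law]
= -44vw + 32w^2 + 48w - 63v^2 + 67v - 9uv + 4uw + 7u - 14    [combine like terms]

After distributive law, the bracketed line is:

-72vw + 32w^2 + 56w - 63v^2 + 28vw + 49v - 9uv + 4uw + 7u + 18v - 8w - 14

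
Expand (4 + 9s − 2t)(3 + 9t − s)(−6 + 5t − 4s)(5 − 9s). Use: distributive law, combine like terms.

(4 + 9s − 2t)(3 + 9t − s)(−6 + 5t − 4s)(5 − 9s)
= (12 + 36t − 4s + 27s + 81st − 9s^2 − 6t − 18t^2 + 2st)(−6 + 5t − 4s)(5 − 9s)    [distributive law]
= (12 + 30t + 23s + 83st − 9s^2 − 18t^2)(−6 + 5t − 4s)(5 − 9s)    [combine like terms]
= (−72 + 60t − 48s − 180t + 150t^2 − 120st − 138s + 115st − 92s^2 − 498st + 415st^2 − 332s^2t + 54s^2 − 45s^2t + 36s^3 + 108t^2 − 90t^3 + 72st^2)(5 − 9s)    [distributive law]
= (−72 − 120t − 186s + 258t^2 − 503st − 38s^2 + 487st^2 − 377s^2t + 36s^3 − 90t^3)(5 − 9s)    [combine like terms]
= −360 + 648s − 600t + 1080st − 930s + 1674s^2 + 1290t^2 − 2322st^2 − 2515st + 4527s^2t − 190s^2 + 342s^3 + 2435st^2 − 4383s^2t^2 − 1885s^2t + 3393s^3t + 180s^3 − 324s^4 − 450t^3 + 810st^3    [distributive law]
= −360 − 282s − 600t − 1435st + 1484s^2 + 1290t^2 + 113st^2 + 2642s^2t + 522s^3 − 4383s^2t^2 + 3393s^3t − 324s^4 − 450t^3 + 810st^3    [combine like terms]

−360 − 282s − 600t − 1435st + 1484s^2 + 1290t^2 + 113st^2 + 2642s^2t + 522s^3 − 4383s^2t^2 + 3393s^3t − 324s^4 − 450t^3 + 810st^3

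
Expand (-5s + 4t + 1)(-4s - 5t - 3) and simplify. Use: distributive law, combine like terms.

20s^2 + 9st + 11s - 20t^2 - 17t - 3

(-5s + 4t + 1)(-4s - 5t - 3)
= 20s^2 + 25st + 15s - 16st - 20t^2 - 12t - 4s - 5t - 3    [distributive law]
= 20s^2 + 9st + 11s - 20t^2 - 17t - 3    [combine like terms]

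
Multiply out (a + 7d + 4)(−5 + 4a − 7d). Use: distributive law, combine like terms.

11a + 4a² + 21ad − 63d − 49d² − 20

(a + 7d + 4)(−5 + 4a − 7d)
= −5a + 4a² − 7ad − 35d + 28ad − 49d² − 20 + 16a − 28d    [distributive law]
= 11a + 4a² + 21ad − 63d − 49d² − 20    [combine like terms]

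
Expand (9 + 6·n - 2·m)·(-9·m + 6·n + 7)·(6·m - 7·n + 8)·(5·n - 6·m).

(9 + 6·n - 2·m)·(-9·m + 6·n + 7)·(6·m - 7·n + 8)·(5·n - 6·m)
= (-81·m + 54·n + 63 - 54·m·n + 36·n^2 + 42·n + 18·m^2 - 12·m·n - 14·m)·(6·m - 7·n + 8)·(5·n - 6·m)    [distributive law]
= (-95·m + 96·n + 63 - 66·m·n + 36·n^2 + 18·m^2)·(6·m - 7·n + 8)·(5·n - 6·m)    [combine like terms]
= (-570·m^2 + 665·m·n - 760·m + 576·m·n - 672·n^2 + 768·n + 378·m - 441·n + 504 - 396·m^2·n + 462·m·n^2 - 528·m·n + 216·m·n^2 - 252·n^3 + 288·n^2 + 108·m^3 - 126·m^2·n + 144·m^2)·(5·n - 6·m)    [distributive law]
= (-426·m^2 + 713·m·n - 382·m - 384·n^2 + 327·n + 504 - 522·m^2·n + 678·m·n^2 - 252·n^3 + 108·m^3)·(5·n - 6·m)    [combine like terms]
= -2130·m^2·n + 2556·m^3 + 3565·m·n^2 - 4278·m^2·n - 1910·m·n + 2292·m^2 - 1920·n^3 + 2304·m·n^2 + 1635·n^2 - 1962·m·n + 2520·n - 3024·m - 2610·m^2·n^2 + 3132·m^3·n + 3390·m·n^3 - 4068·m^2·n^2 - 1260·n^4 + 1512·m·n^3 + 540·m^3·n - 648·m^4    [distributive law]
= -6408·m^2·n + 2556·m^3 + 5869·m·n^2 - 3872·m·n + 2292·m^2 - 1920·n^3 + 1635·n^2 + 2520·n - 3024·m - 6678·m^2·n^2 + 3672·m^3·n + 4902·m·n^3 - 1260·n^4 - 648·m^4    [combine like terms]

-6408·m^2·n + 2556·m^3 + 5869·m·n^2 - 3872·m·n + 2292·m^2 - 1920·n^3 + 1635·n^2 + 2520·n - 3024·m - 6678·m^2·n^2 + 3672·m^3·n + 4902·m·n^3 - 1260·n^4 - 648·m^4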